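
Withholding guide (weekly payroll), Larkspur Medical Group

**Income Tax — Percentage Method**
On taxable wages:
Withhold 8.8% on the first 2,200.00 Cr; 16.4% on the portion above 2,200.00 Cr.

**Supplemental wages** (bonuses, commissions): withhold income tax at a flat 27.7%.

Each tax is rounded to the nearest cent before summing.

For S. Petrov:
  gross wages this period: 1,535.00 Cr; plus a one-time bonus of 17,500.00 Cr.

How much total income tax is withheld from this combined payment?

4,982.58 Cr

Income Tax: taxable = 1,535.00 Cr
  8.8% × 1,535.00 Cr = 135.08 Cr
Supplemental (27.7% flat on bonus): 27.7% × 17,500.00 Cr = 4,847.50 Cr
Total income tax: 135.08 Cr + 4,847.50 Cr = 4,982.58 Cr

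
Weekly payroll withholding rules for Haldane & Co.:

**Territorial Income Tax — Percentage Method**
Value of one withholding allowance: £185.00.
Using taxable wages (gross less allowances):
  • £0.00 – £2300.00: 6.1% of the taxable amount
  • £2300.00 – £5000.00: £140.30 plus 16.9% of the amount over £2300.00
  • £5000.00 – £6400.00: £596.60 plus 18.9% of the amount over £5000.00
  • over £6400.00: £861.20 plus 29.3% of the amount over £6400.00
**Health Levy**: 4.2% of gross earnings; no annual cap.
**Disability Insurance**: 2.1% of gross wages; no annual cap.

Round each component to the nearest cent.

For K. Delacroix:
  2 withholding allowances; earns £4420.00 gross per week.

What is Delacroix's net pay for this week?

Territorial Income Tax: taxable = £4420.00 − 2×£185.00 = £4050.00
  £140.30 + 16.9% × (£4050.00 − £2300.00) = £140.30 + 16.9% × £1750.00 = £436.05
Health Levy: 4.2% × £4420.00 = £185.64
Disability Insurance: 2.1% × £4420.00 = £92.82
Total withheld: £436.05 + £185.64 + £92.82 = £714.51
Net pay: £4420.00 − £714.51 = £3705.49

£3705.49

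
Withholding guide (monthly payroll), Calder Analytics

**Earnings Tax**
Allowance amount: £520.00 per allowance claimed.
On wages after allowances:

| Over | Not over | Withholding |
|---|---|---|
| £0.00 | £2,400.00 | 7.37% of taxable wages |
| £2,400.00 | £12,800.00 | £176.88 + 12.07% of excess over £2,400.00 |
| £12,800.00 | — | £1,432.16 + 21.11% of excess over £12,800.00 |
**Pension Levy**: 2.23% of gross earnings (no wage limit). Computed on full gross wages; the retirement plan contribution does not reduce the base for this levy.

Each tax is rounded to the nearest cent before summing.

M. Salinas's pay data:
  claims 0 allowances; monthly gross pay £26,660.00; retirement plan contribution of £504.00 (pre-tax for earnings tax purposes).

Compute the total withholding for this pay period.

Earnings Tax: taxable = £26,660.00 − £504.00 = £26,156.00
  £1,432.16 + 21.11% × (£26,156.00 − £12,800.00) = £1,432.16 + 21.11% × £13,356.00 = £4,251.61
Pension Levy: 2.23% × £26,660.00 = £594.52
Total: £4,251.61 + £594.52 = £4,846.13

£4,846.13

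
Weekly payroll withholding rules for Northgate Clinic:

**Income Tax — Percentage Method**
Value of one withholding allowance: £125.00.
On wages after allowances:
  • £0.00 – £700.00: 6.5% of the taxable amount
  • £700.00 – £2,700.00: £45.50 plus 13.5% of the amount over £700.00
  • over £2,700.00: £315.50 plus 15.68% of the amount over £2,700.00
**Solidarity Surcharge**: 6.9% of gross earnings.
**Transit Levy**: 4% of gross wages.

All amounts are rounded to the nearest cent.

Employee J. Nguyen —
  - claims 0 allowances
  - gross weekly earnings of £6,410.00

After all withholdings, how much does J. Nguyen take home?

Income Tax: taxable = £6,410.00
  £315.50 + 15.68% × (£6,410.00 − £2,700.00) = £315.50 + 15.68% × £3,710.00 = £897.23
Solidarity Surcharge: 6.9% × £6,410.00 = £442.29
Transit Levy: 4% × £6,410.00 = £256.40
Total withheld: £897.23 + £442.29 + £256.40 = £1,595.92
Net pay: £6,410.00 − £1,595.92 = £4,814.08

£4,814.08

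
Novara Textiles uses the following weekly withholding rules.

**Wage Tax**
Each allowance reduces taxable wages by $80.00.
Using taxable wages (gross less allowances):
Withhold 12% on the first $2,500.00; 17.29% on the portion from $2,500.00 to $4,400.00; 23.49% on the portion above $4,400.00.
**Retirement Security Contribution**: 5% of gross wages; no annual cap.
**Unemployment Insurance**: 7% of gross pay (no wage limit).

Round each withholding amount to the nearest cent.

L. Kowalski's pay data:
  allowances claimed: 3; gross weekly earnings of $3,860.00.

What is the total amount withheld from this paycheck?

$956.85

Wage Tax: taxable = $3,860.00 − 3×$80.00 = $3,620.00
  $300.00 + 17.29% × ($3,620.00 − $2,500.00) = $300.00 + 17.29% × $1,120.00 = $493.65
Retirement Security Contribution: 5% × $3,860.00 = $193.00
Unemployment Insurance: 7% × $3,860.00 = $270.20
Total: $493.65 + $193.00 + $270.20 = $956.85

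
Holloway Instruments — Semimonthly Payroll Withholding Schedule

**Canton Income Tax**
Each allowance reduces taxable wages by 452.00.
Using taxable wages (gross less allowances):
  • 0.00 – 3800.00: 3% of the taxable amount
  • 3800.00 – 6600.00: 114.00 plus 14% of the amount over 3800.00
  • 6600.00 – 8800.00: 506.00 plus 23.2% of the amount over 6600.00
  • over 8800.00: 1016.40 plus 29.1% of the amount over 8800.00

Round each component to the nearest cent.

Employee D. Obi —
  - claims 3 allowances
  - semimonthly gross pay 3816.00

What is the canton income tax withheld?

Canton Income Tax: taxable = 3816.00 − 3×452.00 = 2460.00
  3% × 2460.00 = 73.80

73.80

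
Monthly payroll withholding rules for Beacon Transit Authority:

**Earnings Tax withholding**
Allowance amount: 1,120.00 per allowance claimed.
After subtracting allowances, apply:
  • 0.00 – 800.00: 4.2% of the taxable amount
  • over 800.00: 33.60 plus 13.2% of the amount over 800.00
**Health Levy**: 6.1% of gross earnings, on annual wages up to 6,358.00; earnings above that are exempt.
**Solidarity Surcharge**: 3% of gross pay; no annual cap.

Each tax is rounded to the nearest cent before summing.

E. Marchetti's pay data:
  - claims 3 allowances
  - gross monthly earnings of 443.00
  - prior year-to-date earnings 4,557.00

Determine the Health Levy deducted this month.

Health Levy: 6.1% × 443.00 = 27.02

27.02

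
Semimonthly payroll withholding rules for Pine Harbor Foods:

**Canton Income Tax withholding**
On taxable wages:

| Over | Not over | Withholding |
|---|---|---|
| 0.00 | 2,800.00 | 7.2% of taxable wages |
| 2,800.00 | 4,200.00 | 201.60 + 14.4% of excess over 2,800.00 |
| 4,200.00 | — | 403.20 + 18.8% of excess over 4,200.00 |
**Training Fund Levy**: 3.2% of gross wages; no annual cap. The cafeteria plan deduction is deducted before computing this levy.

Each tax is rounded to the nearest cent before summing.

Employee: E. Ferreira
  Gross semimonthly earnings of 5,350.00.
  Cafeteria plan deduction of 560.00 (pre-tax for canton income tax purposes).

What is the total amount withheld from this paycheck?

Canton Income Tax: taxable = 5,350.00 − 560.00 = 4,790.00
  403.20 + 18.8% × (4,790.00 − 4,200.00) = 403.20 + 18.8% × 590.00 = 514.12
Training Fund Levy: 3.2% × 4,790.00 = 153.28
Total: 514.12 + 153.28 = 667.40

667.40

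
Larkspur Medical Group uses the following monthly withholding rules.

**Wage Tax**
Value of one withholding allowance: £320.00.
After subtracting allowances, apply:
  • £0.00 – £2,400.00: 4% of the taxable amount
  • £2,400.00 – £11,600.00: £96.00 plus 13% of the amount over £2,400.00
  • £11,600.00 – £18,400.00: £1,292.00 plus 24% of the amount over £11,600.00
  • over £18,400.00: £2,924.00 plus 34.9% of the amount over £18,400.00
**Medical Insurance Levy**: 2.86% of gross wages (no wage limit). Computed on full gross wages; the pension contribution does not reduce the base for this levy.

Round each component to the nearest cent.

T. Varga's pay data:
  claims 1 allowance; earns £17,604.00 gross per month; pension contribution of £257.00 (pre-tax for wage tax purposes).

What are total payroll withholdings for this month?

Wage Tax: taxable = £17,604.00 − £257.00 − 1×£320.00 = £17,027.00
  £1,292.00 + 24% × (£17,027.00 − £11,600.00) = £1,292.00 + 24% × £5,427.00 = £2,594.48
Medical Insurance Levy: 2.86% × £17,604.00 = £503.47
Total: £2,594.48 + £503.47 = £3,097.95

£3,097.95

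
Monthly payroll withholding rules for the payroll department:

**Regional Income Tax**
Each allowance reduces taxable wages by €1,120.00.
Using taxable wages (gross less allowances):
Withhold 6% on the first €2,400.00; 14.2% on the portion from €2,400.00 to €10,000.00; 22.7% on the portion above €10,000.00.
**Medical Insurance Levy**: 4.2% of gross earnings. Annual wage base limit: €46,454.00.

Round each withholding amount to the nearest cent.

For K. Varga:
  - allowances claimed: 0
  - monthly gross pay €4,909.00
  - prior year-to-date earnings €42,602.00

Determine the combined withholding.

€662.06

Regional Income Tax: taxable = €4,909.00
  €144.00 + 14.2% × (€4,909.00 − €2,400.00) = €144.00 + 14.2% × €2,509.00 = €500.28
Medical Insurance Levy: cap €46,454.00 − YTD €42,602.00 = €3,852.00 subject; 4.2% × €3,852.00 = €161.78
Total: €500.28 + €161.78 = €662.06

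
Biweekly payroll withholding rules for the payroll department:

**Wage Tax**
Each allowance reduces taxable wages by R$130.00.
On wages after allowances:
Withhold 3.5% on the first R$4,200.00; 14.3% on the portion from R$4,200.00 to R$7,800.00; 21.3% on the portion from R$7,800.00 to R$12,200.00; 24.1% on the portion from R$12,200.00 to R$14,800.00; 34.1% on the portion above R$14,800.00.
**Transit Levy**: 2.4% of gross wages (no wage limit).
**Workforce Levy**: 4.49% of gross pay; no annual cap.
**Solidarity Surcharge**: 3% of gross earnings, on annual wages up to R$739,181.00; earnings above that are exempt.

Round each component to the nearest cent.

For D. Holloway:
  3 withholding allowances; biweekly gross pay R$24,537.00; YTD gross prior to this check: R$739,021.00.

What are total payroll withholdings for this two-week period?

Wage Tax: taxable = R$24,537.00 − 3×R$130.00 = R$24,147.00
  R$2,225.60 + 34.1% × (R$24,147.00 − R$14,800.00) = R$2,225.60 + 34.1% × R$9,347.00 = R$5,412.93
Transit Levy: 2.4% × R$24,537.00 = R$588.89
Workforce Levy: 4.49% × R$24,537.00 = R$1,101.71
Solidarity Surcharge: cap R$739,181.00 − YTD R$739,021.00 = R$160.00 subject; 3% × R$160.00 = R$4.80
Total: R$5,412.93 + R$588.89 + R$1,101.71 + R$4.80 = R$7,108.33

R$7,108.33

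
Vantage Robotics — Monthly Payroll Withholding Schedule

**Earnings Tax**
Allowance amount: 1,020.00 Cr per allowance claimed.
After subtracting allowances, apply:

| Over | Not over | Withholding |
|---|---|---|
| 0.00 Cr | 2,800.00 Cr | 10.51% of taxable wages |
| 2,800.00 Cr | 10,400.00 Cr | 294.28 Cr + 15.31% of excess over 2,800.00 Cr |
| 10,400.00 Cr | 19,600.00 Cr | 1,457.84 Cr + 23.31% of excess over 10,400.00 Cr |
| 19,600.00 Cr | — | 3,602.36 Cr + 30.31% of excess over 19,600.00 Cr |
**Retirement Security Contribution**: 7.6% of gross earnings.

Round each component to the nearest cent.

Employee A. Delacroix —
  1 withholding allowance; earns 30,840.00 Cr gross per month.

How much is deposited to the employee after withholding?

21,796.12 Cr

Earnings Tax: taxable = 30,840.00 Cr − 1×1,020.00 Cr = 29,820.00 Cr
  3,602.36 Cr + 30.31% × (29,820.00 Cr − 19,600.00 Cr) = 3,602.36 Cr + 30.31% × 10,220.00 Cr = 6,700.04 Cr
Retirement Security Contribution: 7.6% × 30,840.00 Cr = 2,343.84 Cr
Total withheld: 6,700.04 Cr + 2,343.84 Cr = 9,043.88 Cr
Net pay: 30,840.00 Cr − 9,043.88 Cr = 21,796.12 Cr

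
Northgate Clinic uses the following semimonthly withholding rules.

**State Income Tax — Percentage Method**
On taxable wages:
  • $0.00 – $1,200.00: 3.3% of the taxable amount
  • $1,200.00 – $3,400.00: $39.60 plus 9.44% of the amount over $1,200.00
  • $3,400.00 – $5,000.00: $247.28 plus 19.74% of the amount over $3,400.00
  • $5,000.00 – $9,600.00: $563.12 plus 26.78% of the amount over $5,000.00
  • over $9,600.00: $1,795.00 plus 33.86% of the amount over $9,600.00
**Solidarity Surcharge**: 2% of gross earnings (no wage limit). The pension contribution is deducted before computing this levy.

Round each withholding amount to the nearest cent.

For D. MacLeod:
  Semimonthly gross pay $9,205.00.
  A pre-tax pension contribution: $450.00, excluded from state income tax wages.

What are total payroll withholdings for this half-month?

$1,743.81

State Income Tax: taxable = $9,205.00 − $450.00 = $8,755.00
  $563.12 + 26.78% × ($8,755.00 − $5,000.00) = $563.12 + 26.78% × $3,755.00 = $1,568.71
Solidarity Surcharge: 2% × $8,755.00 = $175.10
Total: $1,568.71 + $175.10 = $1,743.81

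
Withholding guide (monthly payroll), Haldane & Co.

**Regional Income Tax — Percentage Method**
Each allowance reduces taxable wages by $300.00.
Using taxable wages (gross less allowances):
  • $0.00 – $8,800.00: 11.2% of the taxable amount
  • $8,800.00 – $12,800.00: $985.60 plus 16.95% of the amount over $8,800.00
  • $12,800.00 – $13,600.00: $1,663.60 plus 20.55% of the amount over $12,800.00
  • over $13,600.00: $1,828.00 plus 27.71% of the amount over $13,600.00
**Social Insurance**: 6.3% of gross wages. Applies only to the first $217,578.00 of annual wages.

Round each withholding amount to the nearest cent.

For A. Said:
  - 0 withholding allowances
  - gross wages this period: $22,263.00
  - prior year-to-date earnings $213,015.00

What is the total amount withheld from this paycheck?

Regional Income Tax: taxable = $22,263.00
  $1,828.00 + 27.71% × ($22,263.00 − $13,600.00) = $1,828.00 + 27.71% × $8,663.00 = $4,228.52
Social Insurance: cap $217,578.00 − YTD $213,015.00 = $4,563.00 subject; 6.3% × $4,563.00 = $287.47
Total: $4,228.52 + $287.47 = $4,515.99

$4,515.99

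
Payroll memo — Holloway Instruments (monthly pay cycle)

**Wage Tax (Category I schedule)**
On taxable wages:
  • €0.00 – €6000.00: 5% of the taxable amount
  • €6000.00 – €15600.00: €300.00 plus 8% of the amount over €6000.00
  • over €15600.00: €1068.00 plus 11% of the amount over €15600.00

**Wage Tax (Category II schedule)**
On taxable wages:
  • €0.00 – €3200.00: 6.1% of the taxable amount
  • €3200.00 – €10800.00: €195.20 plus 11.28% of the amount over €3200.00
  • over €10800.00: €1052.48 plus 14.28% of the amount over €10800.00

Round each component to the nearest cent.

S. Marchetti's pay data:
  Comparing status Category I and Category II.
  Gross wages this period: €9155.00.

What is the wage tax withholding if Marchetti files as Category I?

Wage Tax (Category I): taxable = €9155.00
  €300.00 + 8% × (€9155.00 − €6000.00) = €300.00 + 8% × €3155.00 = €552.40

€552.40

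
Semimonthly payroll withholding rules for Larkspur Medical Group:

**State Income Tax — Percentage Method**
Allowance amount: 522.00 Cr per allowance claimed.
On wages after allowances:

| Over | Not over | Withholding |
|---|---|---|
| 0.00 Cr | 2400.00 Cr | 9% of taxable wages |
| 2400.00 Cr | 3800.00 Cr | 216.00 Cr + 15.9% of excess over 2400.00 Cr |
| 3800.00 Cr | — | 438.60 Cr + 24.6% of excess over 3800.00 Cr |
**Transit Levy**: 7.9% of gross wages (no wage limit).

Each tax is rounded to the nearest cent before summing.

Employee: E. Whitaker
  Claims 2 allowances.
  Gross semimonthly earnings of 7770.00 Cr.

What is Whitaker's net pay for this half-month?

State Income Tax: taxable = 7770.00 Cr − 2×522.00 Cr = 6726.00 Cr
  438.60 Cr + 24.6% × (6726.00 Cr − 3800.00 Cr) = 438.60 Cr + 24.6% × 2926.00 Cr = 1158.40 Cr
Transit Levy: 7.9% × 7770.00 Cr = 613.83 Cr
Total withheld: 1158.40 Cr + 613.83 Cr = 1772.23 Cr
Net pay: 7770.00 Cr − 1772.23 Cr = 5997.77 Cr

5997.77 Cr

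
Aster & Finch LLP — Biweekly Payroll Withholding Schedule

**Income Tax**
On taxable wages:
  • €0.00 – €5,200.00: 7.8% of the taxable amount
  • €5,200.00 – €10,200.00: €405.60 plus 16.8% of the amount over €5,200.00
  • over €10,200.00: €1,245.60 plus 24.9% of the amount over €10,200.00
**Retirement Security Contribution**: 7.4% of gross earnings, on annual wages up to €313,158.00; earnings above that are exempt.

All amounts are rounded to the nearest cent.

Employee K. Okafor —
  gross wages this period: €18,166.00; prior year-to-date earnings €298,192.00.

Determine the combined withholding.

Income Tax: taxable = €18,166.00
  €1,245.60 + 24.9% × (€18,166.00 − €10,200.00) = €1,245.60 + 24.9% × €7,966.00 = €3,229.13
Retirement Security Contribution: cap €313,158.00 − YTD €298,192.00 = €14,966.00 subject; 7.4% × €14,966.00 = €1,107.48
Total: €3,229.13 + €1,107.48 = €4,336.61

€4,336.61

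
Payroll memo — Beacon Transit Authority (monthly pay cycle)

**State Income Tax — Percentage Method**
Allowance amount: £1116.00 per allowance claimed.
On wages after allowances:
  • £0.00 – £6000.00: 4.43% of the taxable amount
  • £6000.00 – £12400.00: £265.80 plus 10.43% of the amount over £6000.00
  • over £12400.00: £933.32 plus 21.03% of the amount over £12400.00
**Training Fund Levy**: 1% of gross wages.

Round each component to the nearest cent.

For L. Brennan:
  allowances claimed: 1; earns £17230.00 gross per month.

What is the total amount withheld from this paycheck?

£1886.67

State Income Tax: taxable = £17230.00 − 1×£1116.00 = £16114.00
  £933.32 + 21.03% × (£16114.00 − £12400.00) = £933.32 + 21.03% × £3714.00 = £1714.37
Training Fund Levy: 1% × £17230.00 = £172.30
Total: £1714.37 + £172.30 = £1886.67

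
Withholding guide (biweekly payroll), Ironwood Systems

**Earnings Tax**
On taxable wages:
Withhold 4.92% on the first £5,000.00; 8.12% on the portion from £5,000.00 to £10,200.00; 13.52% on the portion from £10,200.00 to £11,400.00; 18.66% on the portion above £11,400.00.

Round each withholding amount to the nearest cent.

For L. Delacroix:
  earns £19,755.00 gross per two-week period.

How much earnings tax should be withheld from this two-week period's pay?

£2,389.52

Earnings Tax: taxable = £19,755.00
  £830.48 + 18.66% × (£19,755.00 − £11,400.00) = £830.48 + 18.66% × £8,355.00 = £2,389.52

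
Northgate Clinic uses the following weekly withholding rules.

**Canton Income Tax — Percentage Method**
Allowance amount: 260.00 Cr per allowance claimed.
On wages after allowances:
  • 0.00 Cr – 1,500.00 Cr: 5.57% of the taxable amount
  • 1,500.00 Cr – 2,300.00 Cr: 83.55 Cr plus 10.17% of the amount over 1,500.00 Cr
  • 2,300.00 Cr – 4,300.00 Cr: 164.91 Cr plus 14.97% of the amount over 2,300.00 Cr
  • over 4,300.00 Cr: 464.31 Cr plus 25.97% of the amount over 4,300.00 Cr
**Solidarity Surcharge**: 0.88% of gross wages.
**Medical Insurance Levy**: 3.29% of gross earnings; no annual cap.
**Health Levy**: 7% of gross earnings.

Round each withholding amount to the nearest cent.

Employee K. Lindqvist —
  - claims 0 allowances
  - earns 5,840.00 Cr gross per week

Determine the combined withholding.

Canton Income Tax: taxable = 5,840.00 Cr
  464.31 Cr + 25.97% × (5,840.00 Cr − 4,300.00 Cr) = 464.31 Cr + 25.97% × 1,540.00 Cr = 864.25 Cr
Solidarity Surcharge: 0.88% × 5,840.00 Cr = 51.39 Cr
Medical Insurance Levy: 3.29% × 5,840.00 Cr = 192.14 Cr
Health Levy: 7% × 5,840.00 Cr = 408.80 Cr
Total: 864.25 Cr + 51.39 Cr + 192.14 Cr + 408.80 Cr = 1,516.58 Cr

1,516.58 Cr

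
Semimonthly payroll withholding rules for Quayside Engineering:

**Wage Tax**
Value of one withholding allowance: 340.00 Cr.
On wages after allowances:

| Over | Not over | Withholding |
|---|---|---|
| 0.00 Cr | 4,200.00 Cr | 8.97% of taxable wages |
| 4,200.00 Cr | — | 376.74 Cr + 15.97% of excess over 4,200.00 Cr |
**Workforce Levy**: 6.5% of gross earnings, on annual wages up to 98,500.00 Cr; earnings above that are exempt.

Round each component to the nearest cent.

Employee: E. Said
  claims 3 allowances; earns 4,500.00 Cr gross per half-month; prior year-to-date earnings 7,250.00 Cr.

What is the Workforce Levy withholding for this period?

292.50 Cr

Workforce Levy: 6.5% × 4,500.00 Cr = 292.50 Cr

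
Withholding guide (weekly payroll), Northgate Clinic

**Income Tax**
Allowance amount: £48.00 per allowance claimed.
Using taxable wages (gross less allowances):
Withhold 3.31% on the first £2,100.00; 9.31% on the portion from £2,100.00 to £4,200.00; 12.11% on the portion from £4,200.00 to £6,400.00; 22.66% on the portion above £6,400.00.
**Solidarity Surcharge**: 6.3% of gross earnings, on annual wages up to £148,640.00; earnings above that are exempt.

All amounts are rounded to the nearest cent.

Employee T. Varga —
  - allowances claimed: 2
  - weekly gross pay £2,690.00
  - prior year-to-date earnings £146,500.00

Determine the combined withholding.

Income Tax: taxable = £2,690.00 − 2×£48.00 = £2,594.00
  £69.51 + 9.31% × (£2,594.00 − £2,100.00) = £69.51 + 9.31% × £494.00 = £115.50
Solidarity Surcharge: cap £148,640.00 − YTD £146,500.00 = £2,140.00 subject; 6.3% × £2,140.00 = £134.82
Total: £115.50 + £134.82 = £250.32

£250.32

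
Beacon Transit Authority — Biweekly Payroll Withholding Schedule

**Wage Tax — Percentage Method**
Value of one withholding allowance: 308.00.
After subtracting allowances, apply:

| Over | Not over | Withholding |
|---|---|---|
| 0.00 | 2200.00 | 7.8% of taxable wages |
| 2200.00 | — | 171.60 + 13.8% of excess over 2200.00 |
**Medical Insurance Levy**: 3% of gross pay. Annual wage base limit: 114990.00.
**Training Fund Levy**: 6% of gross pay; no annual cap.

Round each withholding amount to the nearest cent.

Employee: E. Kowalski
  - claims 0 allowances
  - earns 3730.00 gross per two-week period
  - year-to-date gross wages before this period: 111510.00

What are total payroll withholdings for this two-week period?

Wage Tax: taxable = 3730.00
  171.60 + 13.8% × (3730.00 − 2200.00) = 171.60 + 13.8% × 1530.00 = 382.74
Medical Insurance Levy: cap 114990.00 − YTD 111510.00 = 3480.00 subject; 3% × 3480.00 = 104.40
Training Fund Levy: 6% × 3730.00 = 223.80
Total: 382.74 + 104.40 + 223.80 = 710.94

710.94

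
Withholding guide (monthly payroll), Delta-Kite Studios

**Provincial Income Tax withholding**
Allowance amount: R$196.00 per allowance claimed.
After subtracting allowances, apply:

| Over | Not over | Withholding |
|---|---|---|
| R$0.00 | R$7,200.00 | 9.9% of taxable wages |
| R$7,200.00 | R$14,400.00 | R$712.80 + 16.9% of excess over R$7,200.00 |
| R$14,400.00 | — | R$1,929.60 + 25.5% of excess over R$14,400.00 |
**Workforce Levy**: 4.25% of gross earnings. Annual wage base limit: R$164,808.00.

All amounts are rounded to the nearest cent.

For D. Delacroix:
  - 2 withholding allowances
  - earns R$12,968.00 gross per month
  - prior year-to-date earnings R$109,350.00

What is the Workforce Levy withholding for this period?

Workforce Levy: 4.25% × R$12,968.00 = R$551.14

R$551.14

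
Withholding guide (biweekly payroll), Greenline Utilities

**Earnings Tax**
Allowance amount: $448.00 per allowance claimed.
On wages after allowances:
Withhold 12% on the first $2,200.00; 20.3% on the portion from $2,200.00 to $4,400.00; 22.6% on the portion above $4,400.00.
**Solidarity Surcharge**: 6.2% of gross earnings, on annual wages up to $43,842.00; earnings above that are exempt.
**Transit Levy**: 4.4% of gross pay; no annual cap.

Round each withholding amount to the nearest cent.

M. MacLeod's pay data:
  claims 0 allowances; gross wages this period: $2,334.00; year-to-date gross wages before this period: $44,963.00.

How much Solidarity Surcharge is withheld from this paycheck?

$0.00

Solidarity Surcharge: YTD $44,963.00 ≥ cap $43,842.00 → $0.00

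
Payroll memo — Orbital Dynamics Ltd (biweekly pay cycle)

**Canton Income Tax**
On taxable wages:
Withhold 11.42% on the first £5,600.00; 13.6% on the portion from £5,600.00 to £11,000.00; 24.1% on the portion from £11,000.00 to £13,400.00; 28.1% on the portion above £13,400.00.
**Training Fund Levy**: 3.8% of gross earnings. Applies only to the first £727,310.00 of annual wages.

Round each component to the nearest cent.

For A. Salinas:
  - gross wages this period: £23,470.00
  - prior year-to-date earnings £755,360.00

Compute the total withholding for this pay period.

Canton Income Tax: taxable = £23,470.00
  £1,952.32 + 28.1% × (£23,470.00 − £13,400.00) = £1,952.32 + 28.1% × £10,070.00 = £4,781.99
Training Fund Levy: YTD £755,360.00 ≥ cap £727,310.00 → £0.00
Total: £4,781.99 + £0.00 = £4,781.99

£4,781.99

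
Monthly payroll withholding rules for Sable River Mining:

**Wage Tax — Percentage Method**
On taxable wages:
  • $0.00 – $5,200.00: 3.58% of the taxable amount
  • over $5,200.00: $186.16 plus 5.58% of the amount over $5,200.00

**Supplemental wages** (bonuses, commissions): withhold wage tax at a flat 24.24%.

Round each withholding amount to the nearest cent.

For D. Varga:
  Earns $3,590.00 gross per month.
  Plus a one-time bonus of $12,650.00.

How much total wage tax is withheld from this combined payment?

$3,194.88

Wage Tax: taxable = $3,590.00
  3.58% × $3,590.00 = $128.52
Supplemental (24.24% flat on bonus): 24.24% × $12,650.00 = $3,066.36
Total wage tax: $128.52 + $3,066.36 = $3,194.88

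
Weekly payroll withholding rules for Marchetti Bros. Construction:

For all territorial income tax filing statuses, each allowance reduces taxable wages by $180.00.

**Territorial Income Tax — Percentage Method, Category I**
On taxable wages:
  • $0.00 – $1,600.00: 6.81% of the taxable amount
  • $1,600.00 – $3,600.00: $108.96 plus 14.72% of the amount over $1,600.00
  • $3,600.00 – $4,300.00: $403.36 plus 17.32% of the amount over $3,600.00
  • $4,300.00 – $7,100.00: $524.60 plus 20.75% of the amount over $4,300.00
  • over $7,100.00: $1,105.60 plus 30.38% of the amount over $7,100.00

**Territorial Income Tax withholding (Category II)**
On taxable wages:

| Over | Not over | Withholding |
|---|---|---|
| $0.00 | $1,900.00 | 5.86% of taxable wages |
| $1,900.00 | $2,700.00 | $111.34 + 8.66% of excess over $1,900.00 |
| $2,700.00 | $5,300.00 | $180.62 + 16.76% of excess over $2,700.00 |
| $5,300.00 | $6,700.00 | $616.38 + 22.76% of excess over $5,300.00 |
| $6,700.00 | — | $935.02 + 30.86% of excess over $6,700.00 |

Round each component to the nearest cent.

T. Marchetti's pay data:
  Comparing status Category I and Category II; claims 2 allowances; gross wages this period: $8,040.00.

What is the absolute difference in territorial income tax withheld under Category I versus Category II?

$44.35

Territorial Income Tax (Category I): taxable = $8,040.00 − 2×$180.00 = $7,680.00
  $1,105.60 + 30.38% × ($7,680.00 − $7,100.00) = $1,105.60 + 30.38% × $580.00 = $1,281.80
Territorial Income Tax (Category II): taxable = $8,040.00 − 2×$180.00 = $7,680.00
  $935.02 + 30.86% × ($7,680.00 − $6,700.00) = $935.02 + 30.86% × $980.00 = $1,237.45
Difference: |$1,281.80 − $1,237.45| = $44.35 (higher under Category I)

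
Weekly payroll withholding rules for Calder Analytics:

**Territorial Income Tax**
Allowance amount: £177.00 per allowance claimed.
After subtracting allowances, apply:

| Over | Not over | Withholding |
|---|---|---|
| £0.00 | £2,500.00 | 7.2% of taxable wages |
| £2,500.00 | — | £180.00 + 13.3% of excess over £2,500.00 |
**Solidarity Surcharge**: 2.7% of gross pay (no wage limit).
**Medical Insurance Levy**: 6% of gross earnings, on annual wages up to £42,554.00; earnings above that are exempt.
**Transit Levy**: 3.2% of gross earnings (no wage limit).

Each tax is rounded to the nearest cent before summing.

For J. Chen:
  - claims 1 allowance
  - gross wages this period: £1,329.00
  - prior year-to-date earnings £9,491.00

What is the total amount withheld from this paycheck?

£241.09

Territorial Income Tax: taxable = £1,329.00 − 1×£177.00 = £1,152.00
  7.2% × £1,152.00 = £82.94
Solidarity Surcharge: 2.7% × £1,329.00 = £35.88
Medical Insurance Levy: 6% × £1,329.00 = £79.74
Transit Levy: 3.2% × £1,329.00 = £42.53
Total: £82.94 + £35.88 + £79.74 + £42.53 = £241.09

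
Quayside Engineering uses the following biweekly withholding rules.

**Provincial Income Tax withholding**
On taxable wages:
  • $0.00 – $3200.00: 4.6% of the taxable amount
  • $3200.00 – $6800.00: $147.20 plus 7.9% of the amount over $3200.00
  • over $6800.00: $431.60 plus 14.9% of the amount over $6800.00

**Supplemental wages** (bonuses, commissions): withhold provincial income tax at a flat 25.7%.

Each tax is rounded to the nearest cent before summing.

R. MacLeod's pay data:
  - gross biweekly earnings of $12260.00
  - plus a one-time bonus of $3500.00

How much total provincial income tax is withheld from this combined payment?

$2144.64

Provincial Income Tax: taxable = $12260.00
  $431.60 + 14.9% × ($12260.00 − $6800.00) = $431.60 + 14.9% × $5460.00 = $1245.14
Supplemental (25.7% flat on bonus): 25.7% × $3500.00 = $899.50
Total provincial income tax: $1245.14 + $899.50 = $2144.64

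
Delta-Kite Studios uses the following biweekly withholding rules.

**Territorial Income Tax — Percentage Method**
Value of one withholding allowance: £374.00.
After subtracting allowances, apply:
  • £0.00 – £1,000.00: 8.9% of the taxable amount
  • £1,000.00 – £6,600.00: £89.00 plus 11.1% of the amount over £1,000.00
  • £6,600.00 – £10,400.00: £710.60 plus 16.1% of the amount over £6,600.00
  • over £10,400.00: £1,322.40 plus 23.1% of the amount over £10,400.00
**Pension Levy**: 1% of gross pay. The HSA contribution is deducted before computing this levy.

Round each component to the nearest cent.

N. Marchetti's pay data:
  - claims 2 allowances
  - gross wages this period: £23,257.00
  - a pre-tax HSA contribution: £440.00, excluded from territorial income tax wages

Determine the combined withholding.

Territorial Income Tax: taxable = £23,257.00 − £440.00 − 2×£374.00 = £22,069.00
  £1,322.40 + 23.1% × (£22,069.00 − £10,400.00) = £1,322.40 + 23.1% × £11,669.00 = £4,017.94
Pension Levy: 1% × £22,817.00 = £228.17
Total: £4,017.94 + £228.17 = £4,246.11

£4,246.11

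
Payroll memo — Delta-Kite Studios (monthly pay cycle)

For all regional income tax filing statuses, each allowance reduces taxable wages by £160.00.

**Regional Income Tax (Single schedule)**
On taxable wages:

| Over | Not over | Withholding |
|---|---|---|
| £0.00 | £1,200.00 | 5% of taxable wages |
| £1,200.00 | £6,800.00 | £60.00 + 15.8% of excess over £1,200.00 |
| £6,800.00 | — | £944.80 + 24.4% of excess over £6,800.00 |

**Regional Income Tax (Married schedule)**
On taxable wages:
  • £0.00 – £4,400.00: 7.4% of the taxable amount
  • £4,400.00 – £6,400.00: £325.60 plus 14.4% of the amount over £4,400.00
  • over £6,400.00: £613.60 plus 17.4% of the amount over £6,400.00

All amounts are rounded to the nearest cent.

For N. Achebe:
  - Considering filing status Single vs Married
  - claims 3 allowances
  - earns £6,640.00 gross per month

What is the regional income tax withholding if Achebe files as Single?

Regional Income Tax (Single): taxable = £6,640.00 − 3×£160.00 = £6,160.00
  £60.00 + 15.8% × (£6,160.00 − £1,200.00) = £60.00 + 15.8% × £4,960.00 = £843.68

£843.68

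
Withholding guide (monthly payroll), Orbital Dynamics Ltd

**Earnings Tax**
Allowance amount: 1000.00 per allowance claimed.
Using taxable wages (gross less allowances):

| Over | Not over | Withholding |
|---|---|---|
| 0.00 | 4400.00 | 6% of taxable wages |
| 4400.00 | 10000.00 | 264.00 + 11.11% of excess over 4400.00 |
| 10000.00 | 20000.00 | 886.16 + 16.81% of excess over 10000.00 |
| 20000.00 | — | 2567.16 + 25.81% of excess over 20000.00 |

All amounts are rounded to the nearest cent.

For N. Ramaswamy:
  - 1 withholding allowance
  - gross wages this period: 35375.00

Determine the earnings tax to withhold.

Earnings Tax: taxable = 35375.00 − 1×1000.00 = 34375.00
  2567.16 + 25.81% × (34375.00 − 20000.00) = 2567.16 + 25.81% × 14375.00 = 6277.35

6277.35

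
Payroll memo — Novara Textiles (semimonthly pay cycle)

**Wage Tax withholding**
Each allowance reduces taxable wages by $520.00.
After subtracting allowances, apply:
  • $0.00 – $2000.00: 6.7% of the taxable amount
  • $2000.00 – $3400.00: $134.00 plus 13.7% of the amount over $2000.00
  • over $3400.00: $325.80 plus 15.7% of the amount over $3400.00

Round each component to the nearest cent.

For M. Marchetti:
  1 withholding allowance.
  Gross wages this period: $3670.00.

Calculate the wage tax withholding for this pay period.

Wage Tax: taxable = $3670.00 − 1×$520.00 = $3150.00
  $134.00 + 13.7% × ($3150.00 − $2000.00) = $134.00 + 13.7% × $1150.00 = $291.55

$291.55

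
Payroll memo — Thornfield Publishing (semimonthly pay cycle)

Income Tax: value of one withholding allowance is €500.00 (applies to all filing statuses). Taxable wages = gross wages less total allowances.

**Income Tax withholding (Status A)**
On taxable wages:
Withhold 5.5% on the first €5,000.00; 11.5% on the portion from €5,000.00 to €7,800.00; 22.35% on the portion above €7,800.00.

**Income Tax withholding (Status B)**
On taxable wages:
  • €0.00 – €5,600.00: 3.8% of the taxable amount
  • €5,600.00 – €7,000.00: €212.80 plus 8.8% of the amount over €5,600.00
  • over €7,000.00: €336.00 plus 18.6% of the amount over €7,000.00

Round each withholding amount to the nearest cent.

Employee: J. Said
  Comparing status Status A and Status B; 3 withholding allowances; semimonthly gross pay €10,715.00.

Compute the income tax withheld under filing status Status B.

€747.99

Income Tax (Status B): taxable = €10,715.00 − 3×€500.00 = €9,215.00
  €336.00 + 18.6% × (€9,215.00 − €7,000.00) = €336.00 + 18.6% × €2,215.00 = €747.99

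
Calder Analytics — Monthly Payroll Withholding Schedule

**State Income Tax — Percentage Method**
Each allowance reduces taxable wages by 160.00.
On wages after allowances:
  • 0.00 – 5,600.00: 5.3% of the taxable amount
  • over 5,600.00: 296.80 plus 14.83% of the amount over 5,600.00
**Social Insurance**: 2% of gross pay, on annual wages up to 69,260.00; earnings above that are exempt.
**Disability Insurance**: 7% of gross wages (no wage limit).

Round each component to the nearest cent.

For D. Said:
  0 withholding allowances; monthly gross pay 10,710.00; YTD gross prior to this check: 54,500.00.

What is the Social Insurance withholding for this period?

214.20

Social Insurance: 2% × 10,710.00 = 214.20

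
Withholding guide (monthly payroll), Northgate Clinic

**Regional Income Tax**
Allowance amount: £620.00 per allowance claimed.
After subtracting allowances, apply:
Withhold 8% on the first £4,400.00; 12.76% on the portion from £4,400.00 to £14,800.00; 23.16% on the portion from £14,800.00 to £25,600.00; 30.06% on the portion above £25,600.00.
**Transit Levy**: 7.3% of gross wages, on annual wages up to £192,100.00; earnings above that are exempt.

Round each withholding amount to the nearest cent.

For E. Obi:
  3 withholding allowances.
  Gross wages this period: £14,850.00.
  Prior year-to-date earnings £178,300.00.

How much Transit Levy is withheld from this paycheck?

£1,007.40

Transit Levy: cap £192,100.00 − YTD £178,300.00 = £13,800.00 subject; 7.3% × £13,800.00 = £1,007.40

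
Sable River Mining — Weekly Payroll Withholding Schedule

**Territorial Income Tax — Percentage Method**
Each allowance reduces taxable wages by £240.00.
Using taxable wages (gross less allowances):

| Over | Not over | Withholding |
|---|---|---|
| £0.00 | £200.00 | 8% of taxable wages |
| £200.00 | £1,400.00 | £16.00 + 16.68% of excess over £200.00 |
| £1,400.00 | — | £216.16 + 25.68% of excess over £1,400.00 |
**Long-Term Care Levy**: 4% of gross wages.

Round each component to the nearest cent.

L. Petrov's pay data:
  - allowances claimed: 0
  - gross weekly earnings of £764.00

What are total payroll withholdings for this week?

£140.64

Territorial Income Tax: taxable = £764.00
  £16.00 + 16.68% × (£764.00 − £200.00) = £16.00 + 16.68% × £564.00 = £110.08
Long-Term Care Levy: 4% × £764.00 = £30.56
Total: £110.08 + £30.56 = £140.64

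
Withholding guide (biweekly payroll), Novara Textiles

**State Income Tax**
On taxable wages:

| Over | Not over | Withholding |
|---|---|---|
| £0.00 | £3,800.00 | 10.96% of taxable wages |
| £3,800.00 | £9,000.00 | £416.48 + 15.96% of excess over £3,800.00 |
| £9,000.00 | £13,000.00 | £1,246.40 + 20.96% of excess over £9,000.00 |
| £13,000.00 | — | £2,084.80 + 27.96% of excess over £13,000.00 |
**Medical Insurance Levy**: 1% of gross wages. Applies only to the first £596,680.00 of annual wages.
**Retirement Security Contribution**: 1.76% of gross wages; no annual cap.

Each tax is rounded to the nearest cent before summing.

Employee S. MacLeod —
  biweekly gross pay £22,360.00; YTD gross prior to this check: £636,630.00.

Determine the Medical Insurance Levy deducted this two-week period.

Medical Insurance Levy: YTD £636,630.00 ≥ cap £596,680.00 → £0.00

£0.00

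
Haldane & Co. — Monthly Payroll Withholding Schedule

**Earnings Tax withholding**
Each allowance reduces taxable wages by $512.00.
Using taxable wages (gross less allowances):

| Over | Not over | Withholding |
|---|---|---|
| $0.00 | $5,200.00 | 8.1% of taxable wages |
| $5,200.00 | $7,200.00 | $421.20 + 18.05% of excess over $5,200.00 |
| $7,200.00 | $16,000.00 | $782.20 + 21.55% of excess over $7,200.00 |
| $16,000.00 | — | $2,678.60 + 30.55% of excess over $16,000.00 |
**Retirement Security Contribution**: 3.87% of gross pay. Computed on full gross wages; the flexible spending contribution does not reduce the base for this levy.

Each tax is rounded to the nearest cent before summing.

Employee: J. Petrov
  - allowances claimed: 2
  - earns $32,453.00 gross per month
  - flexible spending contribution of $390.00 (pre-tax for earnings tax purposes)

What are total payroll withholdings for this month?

$8,528.94

Earnings Tax: taxable = $32,453.00 − $390.00 − 2×$512.00 = $31,039.00
  $2,678.60 + 30.55% × ($31,039.00 − $16,000.00) = $2,678.60 + 30.55% × $15,039.00 = $7,273.01
Retirement Security Contribution: 3.87% × $32,453.00 = $1,255.93
Total: $7,273.01 + $1,255.93 = $8,528.94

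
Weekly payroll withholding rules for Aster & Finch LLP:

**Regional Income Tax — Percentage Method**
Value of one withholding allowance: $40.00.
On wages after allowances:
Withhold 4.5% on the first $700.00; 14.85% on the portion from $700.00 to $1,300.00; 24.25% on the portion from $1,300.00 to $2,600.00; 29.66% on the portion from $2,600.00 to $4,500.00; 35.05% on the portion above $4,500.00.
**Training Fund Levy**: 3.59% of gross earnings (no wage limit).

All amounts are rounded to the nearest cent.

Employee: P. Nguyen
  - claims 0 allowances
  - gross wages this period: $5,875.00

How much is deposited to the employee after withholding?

$4,182.76

Regional Income Tax: taxable = $5,875.00
  $999.39 + 35.05% × ($5,875.00 − $4,500.00) = $999.39 + 35.05% × $1,375.00 = $1,481.33
Training Fund Levy: 3.59% × $5,875.00 = $210.91
Total withheld: $1,481.33 + $210.91 = $1,692.24
Net pay: $5,875.00 − $1,692.24 = $4,182.76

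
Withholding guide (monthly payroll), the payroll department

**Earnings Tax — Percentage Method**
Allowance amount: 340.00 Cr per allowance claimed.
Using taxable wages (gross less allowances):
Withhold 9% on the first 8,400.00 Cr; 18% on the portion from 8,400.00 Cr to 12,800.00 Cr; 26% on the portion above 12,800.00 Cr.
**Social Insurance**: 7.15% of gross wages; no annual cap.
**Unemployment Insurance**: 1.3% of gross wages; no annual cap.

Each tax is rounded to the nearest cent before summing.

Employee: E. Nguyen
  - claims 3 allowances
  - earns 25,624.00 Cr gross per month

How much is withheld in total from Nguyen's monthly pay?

6,782.27 Cr

Earnings Tax: taxable = 25,624.00 Cr − 3×340.00 Cr = 24,604.00 Cr
  1,548.00 Cr + 26% × (24,604.00 Cr − 12,800.00 Cr) = 1,548.00 Cr + 26% × 11,804.00 Cr = 4,617.04 Cr
Social Insurance: 7.15% × 25,624.00 Cr = 1,832.12 Cr
Unemployment Insurance: 1.3% × 25,624.00 Cr = 333.11 Cr
Total: 4,617.04 Cr + 1,832.12 Cr + 333.11 Cr = 6,782.27 Cr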